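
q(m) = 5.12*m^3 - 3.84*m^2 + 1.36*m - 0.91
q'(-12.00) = 2305.36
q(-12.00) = -9417.55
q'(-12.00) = 2305.36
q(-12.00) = -9417.55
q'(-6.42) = 683.75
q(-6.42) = -1522.71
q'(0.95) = 7.93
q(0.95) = 1.31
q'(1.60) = 28.39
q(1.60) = 12.41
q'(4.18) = 237.63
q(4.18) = 311.62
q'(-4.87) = 403.05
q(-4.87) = -689.97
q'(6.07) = 520.68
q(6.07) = 1010.94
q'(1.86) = 40.21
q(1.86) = 21.28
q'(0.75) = 4.24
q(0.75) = 0.11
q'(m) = 15.36*m^2 - 7.68*m + 1.36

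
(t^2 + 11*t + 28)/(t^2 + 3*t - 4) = (t + 7)/(t - 1)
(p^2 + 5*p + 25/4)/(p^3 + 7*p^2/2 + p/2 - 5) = (p + 5/2)/(p^2 + p - 2)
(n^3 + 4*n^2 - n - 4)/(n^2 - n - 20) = (n^2 - 1)/(n - 5)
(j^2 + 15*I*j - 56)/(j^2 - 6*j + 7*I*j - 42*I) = (j + 8*I)/(j - 6)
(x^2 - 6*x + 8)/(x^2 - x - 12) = (x - 2)/(x + 3)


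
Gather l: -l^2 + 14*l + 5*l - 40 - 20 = -l^2 + 19*l - 60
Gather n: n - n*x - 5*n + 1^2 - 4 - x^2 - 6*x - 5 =n*(-x - 4) - x^2 - 6*x - 8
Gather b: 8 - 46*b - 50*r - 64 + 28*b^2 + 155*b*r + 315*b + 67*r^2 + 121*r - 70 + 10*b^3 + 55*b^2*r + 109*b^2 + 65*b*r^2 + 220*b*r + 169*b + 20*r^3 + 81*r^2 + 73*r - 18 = 10*b^3 + b^2*(55*r + 137) + b*(65*r^2 + 375*r + 438) + 20*r^3 + 148*r^2 + 144*r - 144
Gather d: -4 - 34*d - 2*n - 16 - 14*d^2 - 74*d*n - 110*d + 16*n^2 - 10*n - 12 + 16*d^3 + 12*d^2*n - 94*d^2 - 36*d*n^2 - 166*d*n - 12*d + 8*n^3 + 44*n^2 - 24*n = 16*d^3 + d^2*(12*n - 108) + d*(-36*n^2 - 240*n - 156) + 8*n^3 + 60*n^2 - 36*n - 32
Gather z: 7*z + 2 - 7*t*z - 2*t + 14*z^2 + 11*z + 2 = -2*t + 14*z^2 + z*(18 - 7*t) + 4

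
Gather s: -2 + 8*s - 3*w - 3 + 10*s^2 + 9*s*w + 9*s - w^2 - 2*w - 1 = 10*s^2 + s*(9*w + 17) - w^2 - 5*w - 6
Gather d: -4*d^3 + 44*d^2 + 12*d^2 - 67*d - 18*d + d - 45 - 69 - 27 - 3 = -4*d^3 + 56*d^2 - 84*d - 144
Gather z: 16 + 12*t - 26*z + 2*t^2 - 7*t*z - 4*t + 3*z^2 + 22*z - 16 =2*t^2 + 8*t + 3*z^2 + z*(-7*t - 4)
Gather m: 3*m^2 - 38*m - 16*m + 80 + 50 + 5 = 3*m^2 - 54*m + 135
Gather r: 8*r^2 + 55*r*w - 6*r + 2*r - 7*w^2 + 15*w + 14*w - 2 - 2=8*r^2 + r*(55*w - 4) - 7*w^2 + 29*w - 4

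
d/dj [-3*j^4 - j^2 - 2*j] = -12*j^3 - 2*j - 2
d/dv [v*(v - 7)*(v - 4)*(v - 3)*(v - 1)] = 5*v^4 - 60*v^3 + 225*v^2 - 290*v + 84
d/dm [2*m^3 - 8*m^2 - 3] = 2*m*(3*m - 8)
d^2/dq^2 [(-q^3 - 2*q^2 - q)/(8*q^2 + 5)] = 2*(-24*q^3 + 240*q^2 + 45*q - 50)/(512*q^6 + 960*q^4 + 600*q^2 + 125)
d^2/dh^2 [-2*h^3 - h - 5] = -12*h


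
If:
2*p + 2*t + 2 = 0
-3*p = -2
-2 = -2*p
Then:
No Solution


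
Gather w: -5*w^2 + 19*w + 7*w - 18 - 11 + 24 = -5*w^2 + 26*w - 5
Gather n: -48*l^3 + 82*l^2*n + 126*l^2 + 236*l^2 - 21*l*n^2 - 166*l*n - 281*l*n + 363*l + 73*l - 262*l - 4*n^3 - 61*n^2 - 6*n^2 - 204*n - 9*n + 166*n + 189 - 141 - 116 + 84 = -48*l^3 + 362*l^2 + 174*l - 4*n^3 + n^2*(-21*l - 67) + n*(82*l^2 - 447*l - 47) + 16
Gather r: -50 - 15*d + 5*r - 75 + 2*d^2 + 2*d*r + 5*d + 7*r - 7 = 2*d^2 - 10*d + r*(2*d + 12) - 132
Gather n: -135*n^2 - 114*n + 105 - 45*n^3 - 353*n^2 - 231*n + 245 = -45*n^3 - 488*n^2 - 345*n + 350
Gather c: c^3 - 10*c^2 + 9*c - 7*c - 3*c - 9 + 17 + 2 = c^3 - 10*c^2 - c + 10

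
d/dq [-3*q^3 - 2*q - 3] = -9*q^2 - 2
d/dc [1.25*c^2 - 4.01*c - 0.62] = 2.5*c - 4.01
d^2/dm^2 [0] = 0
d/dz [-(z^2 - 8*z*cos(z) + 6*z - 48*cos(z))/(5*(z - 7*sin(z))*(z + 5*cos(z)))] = (2*(z - 7*sin(z))*(z + 5*cos(z))*(-4*z*sin(z) - z - 24*sin(z) + 4*cos(z) - 3) - (z - 7*sin(z))*(5*sin(z) - 1)*(z^2 - 8*z*cos(z) + 6*z - 48*cos(z)) - (z + 5*cos(z))*(7*cos(z) - 1)*(z^2 - 8*z*cos(z) + 6*z - 48*cos(z)))/(5*(z - 7*sin(z))^2*(z + 5*cos(z))^2)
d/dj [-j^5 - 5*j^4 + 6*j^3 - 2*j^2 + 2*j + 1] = -5*j^4 - 20*j^3 + 18*j^2 - 4*j + 2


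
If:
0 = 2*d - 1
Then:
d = 1/2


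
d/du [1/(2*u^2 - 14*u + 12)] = (7/2 - u)/(u^2 - 7*u + 6)^2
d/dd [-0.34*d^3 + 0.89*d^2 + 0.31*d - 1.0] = -1.02*d^2 + 1.78*d + 0.31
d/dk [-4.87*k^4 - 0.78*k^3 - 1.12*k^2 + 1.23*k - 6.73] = -19.48*k^3 - 2.34*k^2 - 2.24*k + 1.23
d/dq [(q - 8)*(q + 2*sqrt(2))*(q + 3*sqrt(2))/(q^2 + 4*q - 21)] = (q^4 + 8*q^3 - 107*q^2 + 60*sqrt(2)*q^2 - 210*sqrt(2)*q + 528*q + 132 + 840*sqrt(2))/(q^4 + 8*q^3 - 26*q^2 - 168*q + 441)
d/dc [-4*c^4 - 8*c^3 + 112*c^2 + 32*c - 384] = -16*c^3 - 24*c^2 + 224*c + 32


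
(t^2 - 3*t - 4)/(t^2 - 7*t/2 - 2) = 2*(t + 1)/(2*t + 1)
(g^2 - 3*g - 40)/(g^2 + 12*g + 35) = (g - 8)/(g + 7)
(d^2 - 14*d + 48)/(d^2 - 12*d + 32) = (d - 6)/(d - 4)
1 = 1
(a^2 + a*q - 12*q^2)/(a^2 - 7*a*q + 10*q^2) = (a^2 + a*q - 12*q^2)/(a^2 - 7*a*q + 10*q^2)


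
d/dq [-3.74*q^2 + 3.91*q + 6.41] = 3.91 - 7.48*q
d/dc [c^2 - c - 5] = 2*c - 1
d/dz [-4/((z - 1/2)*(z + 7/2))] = 64*(2*z + 3)/((2*z - 1)^2*(2*z + 7)^2)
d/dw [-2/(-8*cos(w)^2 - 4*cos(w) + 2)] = 2*(4*cos(w) + 1)*sin(w)/(4*cos(w)^2 + 2*cos(w) - 1)^2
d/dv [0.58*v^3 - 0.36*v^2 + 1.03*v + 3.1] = 1.74*v^2 - 0.72*v + 1.03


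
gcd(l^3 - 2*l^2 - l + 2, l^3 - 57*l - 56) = l + 1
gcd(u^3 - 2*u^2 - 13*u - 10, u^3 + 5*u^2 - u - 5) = u + 1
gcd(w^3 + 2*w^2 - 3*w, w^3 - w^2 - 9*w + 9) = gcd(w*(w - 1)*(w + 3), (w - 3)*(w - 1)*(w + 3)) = w^2 + 2*w - 3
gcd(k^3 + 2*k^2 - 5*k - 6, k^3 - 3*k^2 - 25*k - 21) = k^2 + 4*k + 3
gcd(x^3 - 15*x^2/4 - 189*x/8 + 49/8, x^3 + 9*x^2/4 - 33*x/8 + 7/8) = x^2 + 13*x/4 - 7/8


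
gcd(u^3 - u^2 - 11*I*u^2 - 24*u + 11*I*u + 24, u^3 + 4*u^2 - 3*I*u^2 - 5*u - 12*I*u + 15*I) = u^2 + u*(-1 - 3*I) + 3*I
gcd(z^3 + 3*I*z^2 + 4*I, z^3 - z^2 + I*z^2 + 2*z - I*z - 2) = z^2 + I*z + 2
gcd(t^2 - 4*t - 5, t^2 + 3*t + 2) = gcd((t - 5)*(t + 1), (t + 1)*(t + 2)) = t + 1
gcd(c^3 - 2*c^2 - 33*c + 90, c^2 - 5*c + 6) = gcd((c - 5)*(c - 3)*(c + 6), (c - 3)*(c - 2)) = c - 3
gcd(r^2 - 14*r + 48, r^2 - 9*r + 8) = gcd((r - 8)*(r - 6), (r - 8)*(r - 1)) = r - 8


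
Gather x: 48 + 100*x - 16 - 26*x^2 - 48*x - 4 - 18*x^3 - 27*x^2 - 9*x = -18*x^3 - 53*x^2 + 43*x + 28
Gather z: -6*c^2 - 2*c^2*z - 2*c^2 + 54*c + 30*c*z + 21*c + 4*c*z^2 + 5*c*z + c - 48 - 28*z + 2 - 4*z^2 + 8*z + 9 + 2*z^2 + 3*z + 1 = -8*c^2 + 76*c + z^2*(4*c - 2) + z*(-2*c^2 + 35*c - 17) - 36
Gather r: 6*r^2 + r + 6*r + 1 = 6*r^2 + 7*r + 1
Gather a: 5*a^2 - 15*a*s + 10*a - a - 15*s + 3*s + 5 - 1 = 5*a^2 + a*(9 - 15*s) - 12*s + 4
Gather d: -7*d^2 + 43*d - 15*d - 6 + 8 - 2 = -7*d^2 + 28*d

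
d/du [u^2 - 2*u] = 2*u - 2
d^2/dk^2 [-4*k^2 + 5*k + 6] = -8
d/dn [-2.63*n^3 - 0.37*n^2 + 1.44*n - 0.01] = -7.89*n^2 - 0.74*n + 1.44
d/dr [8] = 0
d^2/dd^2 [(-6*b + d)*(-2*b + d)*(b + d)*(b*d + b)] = 2*b*(4*b^2 - 21*b*d - 7*b + 6*d^2 + 3*d)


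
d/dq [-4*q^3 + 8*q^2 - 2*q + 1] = -12*q^2 + 16*q - 2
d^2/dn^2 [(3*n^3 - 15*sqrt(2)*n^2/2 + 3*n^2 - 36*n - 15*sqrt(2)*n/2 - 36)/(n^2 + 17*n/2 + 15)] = 36*(25*sqrt(2)*n^3 + 49*n^3 + 150*sqrt(2)*n^2 + 402*n^2 + 150*sqrt(2)*n + 1212*n - 325*sqrt(2) + 1424)/(8*n^6 + 204*n^5 + 2094*n^4 + 11033*n^3 + 31410*n^2 + 45900*n + 27000)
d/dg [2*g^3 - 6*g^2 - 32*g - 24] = 6*g^2 - 12*g - 32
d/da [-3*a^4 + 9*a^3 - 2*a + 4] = -12*a^3 + 27*a^2 - 2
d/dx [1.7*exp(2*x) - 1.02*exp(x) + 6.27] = (3.4*exp(x) - 1.02)*exp(x)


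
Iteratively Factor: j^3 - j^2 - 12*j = (j - 4)*(j^2 + 3*j) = (j - 4)*(j + 3)*(j)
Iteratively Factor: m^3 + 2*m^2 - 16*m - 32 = (m + 4)*(m^2 - 2*m - 8) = (m + 2)*(m + 4)*(m - 4)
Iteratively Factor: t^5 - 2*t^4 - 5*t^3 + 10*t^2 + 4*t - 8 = (t - 2)*(t^4 - 5*t^2 + 4) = (t - 2)*(t + 2)*(t^3 - 2*t^2 - t + 2) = (t - 2)*(t - 1)*(t + 2)*(t^2 - t - 2) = (t - 2)*(t - 1)*(t + 1)*(t + 2)*(t - 2)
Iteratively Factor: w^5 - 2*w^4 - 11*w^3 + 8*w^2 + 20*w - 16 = (w - 1)*(w^4 - w^3 - 12*w^2 - 4*w + 16) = (w - 1)*(w + 2)*(w^3 - 3*w^2 - 6*w + 8) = (w - 4)*(w - 1)*(w + 2)*(w^2 + w - 2) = (w - 4)*(w - 1)^2*(w + 2)*(w + 2)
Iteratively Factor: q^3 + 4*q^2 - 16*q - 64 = (q + 4)*(q^2 - 16) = (q + 4)^2*(q - 4)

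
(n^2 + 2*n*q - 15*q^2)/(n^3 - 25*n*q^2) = (-n + 3*q)/(n*(-n + 5*q))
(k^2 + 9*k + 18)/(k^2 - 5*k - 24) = (k + 6)/(k - 8)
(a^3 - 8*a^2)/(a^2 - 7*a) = a*(a - 8)/(a - 7)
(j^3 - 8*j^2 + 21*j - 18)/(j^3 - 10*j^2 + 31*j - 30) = (j - 3)/(j - 5)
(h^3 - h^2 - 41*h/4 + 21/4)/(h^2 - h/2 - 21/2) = h - 1/2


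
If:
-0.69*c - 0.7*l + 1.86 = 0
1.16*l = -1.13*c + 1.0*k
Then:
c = 2.69565217391304 - 1.01449275362319*l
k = 0.0136231884057971*l + 3.04608695652174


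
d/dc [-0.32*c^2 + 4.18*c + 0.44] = 4.18 - 0.64*c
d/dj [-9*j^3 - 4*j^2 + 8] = j*(-27*j - 8)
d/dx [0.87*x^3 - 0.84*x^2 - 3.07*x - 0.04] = 2.61*x^2 - 1.68*x - 3.07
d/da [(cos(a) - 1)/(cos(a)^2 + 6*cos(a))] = (sin(a) - 6*sin(a)/cos(a)^2 - 2*tan(a))/(cos(a) + 6)^2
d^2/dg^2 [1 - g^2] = -2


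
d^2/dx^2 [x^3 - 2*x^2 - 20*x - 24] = 6*x - 4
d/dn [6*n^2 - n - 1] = 12*n - 1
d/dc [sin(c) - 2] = cos(c)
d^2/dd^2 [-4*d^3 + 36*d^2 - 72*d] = 72 - 24*d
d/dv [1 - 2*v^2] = -4*v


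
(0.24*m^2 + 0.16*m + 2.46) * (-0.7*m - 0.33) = -0.168*m^3 - 0.1912*m^2 - 1.7748*m - 0.8118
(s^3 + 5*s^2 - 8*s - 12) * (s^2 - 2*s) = s^5 + 3*s^4 - 18*s^3 + 4*s^2 + 24*s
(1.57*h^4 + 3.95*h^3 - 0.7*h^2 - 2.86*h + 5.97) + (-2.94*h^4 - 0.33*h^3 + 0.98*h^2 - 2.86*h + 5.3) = -1.37*h^4 + 3.62*h^3 + 0.28*h^2 - 5.72*h + 11.27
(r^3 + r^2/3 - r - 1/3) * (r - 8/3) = r^4 - 7*r^3/3 - 17*r^2/9 + 7*r/3 + 8/9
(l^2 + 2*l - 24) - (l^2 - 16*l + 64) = 18*l - 88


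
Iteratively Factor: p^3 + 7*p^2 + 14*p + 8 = (p + 4)*(p^2 + 3*p + 2) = (p + 1)*(p + 4)*(p + 2)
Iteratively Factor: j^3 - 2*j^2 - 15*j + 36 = (j - 3)*(j^2 + j - 12) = (j - 3)^2*(j + 4)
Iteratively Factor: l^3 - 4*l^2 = (l)*(l^2 - 4*l) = l*(l - 4)*(l)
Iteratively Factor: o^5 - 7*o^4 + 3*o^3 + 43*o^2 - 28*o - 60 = (o - 5)*(o^4 - 2*o^3 - 7*o^2 + 8*o + 12) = (o - 5)*(o - 3)*(o^3 + o^2 - 4*o - 4) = (o - 5)*(o - 3)*(o - 2)*(o^2 + 3*o + 2) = (o - 5)*(o - 3)*(o - 2)*(o + 1)*(o + 2)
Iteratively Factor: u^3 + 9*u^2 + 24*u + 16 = (u + 4)*(u^2 + 5*u + 4) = (u + 4)^2*(u + 1)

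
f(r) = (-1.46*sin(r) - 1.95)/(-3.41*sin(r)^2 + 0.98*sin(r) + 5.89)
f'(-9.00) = 0.08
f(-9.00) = -0.27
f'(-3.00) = 0.15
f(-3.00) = -0.31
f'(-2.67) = 0.07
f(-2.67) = -0.27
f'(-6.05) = -0.28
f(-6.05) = -0.39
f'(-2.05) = -0.10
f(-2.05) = -0.28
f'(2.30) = 0.58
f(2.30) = -0.64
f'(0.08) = -0.22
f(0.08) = -0.35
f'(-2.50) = 0.02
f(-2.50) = -0.26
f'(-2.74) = 0.08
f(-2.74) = -0.28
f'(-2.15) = -0.07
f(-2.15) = -0.27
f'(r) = (6.82*sin(r)*cos(r) - 0.98*cos(r))*(-1.46*sin(r) - 1.95)/(-3.41*sin(r)^2 + 0.98*sin(r) + 5.89)^2 - 1.46*cos(r)/(-3.41*sin(r)^2 + 0.98*sin(r) + 5.89) = (-13.299*sin(r) + 2.4893*cos(2*r) - 9.1777)*cos(r)/(-3.41*sin(r)^2 + 0.98*sin(r) + 5.89)^2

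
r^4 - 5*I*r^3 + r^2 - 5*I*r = r*(r - 5*I)*(r - I)*(r + I)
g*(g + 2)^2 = g^3 + 4*g^2 + 4*g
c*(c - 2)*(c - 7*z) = c^3 - 7*c^2*z - 2*c^2 + 14*c*z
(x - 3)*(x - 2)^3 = x^4 - 9*x^3 + 30*x^2 - 44*x + 24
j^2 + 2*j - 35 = (j - 5)*(j + 7)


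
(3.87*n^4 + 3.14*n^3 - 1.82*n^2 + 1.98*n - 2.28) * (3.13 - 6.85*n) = -26.5095*n^5 - 9.3959*n^4 + 22.2952*n^3 - 19.2596*n^2 + 21.8154*n - 7.1364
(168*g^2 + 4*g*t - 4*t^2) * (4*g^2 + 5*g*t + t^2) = 672*g^4 + 856*g^3*t + 172*g^2*t^2 - 16*g*t^3 - 4*t^4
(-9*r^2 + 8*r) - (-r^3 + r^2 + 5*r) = r^3 - 10*r^2 + 3*r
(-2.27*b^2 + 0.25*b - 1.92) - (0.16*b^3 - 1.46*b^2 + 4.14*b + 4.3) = -0.16*b^3 - 0.81*b^2 - 3.89*b - 6.22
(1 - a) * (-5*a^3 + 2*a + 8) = 5*a^4 - 5*a^3 - 2*a^2 - 6*a + 8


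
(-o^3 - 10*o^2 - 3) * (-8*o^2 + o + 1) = 8*o^5 + 79*o^4 - 11*o^3 + 14*o^2 - 3*o - 3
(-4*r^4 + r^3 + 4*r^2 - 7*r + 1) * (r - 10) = -4*r^5 + 41*r^4 - 6*r^3 - 47*r^2 + 71*r - 10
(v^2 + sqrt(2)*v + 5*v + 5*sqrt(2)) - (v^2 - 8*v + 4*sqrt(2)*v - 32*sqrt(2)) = -3*sqrt(2)*v + 13*v + 37*sqrt(2)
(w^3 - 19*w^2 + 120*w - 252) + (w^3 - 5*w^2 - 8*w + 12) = 2*w^3 - 24*w^2 + 112*w - 240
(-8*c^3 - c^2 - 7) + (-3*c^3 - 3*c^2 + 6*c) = -11*c^3 - 4*c^2 + 6*c - 7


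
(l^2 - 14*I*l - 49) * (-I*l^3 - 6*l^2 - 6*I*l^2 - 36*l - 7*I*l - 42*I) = -I*l^5 - 20*l^4 - 6*I*l^4 - 120*l^3 + 126*I*l^3 + 196*l^2 + 756*I*l^2 + 1176*l + 343*I*l + 2058*I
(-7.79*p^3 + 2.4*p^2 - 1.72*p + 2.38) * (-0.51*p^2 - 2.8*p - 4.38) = 3.9729*p^5 + 20.588*p^4 + 28.2774*p^3 - 6.9098*p^2 + 0.8696*p - 10.4244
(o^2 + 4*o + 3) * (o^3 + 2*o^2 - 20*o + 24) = o^5 + 6*o^4 - 9*o^3 - 50*o^2 + 36*o + 72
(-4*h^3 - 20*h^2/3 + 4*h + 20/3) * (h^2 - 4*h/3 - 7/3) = -4*h^5 - 4*h^4/3 + 200*h^3/9 + 152*h^2/9 - 164*h/9 - 140/9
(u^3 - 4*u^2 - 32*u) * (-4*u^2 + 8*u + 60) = -4*u^5 + 24*u^4 + 156*u^3 - 496*u^2 - 1920*u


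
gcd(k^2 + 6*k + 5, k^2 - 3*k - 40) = k + 5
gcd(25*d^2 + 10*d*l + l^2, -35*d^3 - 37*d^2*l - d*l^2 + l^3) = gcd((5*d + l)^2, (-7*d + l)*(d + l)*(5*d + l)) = 5*d + l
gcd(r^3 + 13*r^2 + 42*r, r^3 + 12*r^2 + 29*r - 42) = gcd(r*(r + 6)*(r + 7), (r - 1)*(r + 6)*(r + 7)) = r^2 + 13*r + 42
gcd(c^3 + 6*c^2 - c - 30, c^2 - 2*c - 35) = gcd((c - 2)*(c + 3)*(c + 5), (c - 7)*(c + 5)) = c + 5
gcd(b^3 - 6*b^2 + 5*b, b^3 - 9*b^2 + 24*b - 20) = b - 5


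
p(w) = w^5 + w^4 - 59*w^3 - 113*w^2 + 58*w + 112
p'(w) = 5*w^4 + 4*w^3 - 177*w^2 - 226*w + 58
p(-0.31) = 84.92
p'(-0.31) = 110.98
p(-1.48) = -32.39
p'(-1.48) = 15.80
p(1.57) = -288.18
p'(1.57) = -687.25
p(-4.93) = 1827.61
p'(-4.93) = -655.44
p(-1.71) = -28.66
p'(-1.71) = -50.35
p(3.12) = -2208.53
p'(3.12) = -1774.83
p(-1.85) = -18.43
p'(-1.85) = -96.44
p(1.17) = -65.25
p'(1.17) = -432.94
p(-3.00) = 352.00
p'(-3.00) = -560.00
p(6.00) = -7280.00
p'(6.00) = -326.00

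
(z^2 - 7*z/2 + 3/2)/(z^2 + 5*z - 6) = (2*z^2 - 7*z + 3)/(2*(z^2 + 5*z - 6))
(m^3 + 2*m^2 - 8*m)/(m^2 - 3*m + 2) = m*(m + 4)/(m - 1)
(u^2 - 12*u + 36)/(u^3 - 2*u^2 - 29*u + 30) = (u - 6)/(u^2 + 4*u - 5)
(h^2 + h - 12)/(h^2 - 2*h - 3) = (h + 4)/(h + 1)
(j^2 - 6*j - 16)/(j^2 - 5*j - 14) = (j - 8)/(j - 7)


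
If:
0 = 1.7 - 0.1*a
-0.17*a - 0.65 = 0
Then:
No Solution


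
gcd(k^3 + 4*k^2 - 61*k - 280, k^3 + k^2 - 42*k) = k + 7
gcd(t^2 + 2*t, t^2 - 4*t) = t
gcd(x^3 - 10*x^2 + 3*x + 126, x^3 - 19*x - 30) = x + 3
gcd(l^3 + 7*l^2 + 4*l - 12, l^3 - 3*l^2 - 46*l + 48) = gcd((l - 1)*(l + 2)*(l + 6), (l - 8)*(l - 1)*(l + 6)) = l^2 + 5*l - 6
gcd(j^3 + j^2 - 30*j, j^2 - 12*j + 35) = j - 5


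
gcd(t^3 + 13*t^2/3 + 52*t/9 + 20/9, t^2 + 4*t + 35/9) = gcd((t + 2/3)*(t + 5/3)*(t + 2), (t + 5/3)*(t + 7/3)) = t + 5/3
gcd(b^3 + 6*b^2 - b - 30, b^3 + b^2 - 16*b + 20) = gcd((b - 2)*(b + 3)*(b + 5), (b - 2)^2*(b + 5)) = b^2 + 3*b - 10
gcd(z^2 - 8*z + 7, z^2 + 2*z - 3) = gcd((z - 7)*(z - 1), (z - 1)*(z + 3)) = z - 1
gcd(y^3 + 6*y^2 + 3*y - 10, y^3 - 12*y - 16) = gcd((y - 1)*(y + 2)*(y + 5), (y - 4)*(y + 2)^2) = y + 2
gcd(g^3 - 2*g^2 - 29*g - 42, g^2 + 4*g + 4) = g + 2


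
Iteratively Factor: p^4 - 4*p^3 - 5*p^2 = (p + 1)*(p^3 - 5*p^2) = p*(p + 1)*(p^2 - 5*p) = p*(p - 5)*(p + 1)*(p)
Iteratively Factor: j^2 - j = (j - 1)*(j)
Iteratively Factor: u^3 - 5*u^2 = (u)*(u^2 - 5*u) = u^2*(u - 5)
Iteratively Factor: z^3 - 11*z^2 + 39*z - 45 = (z - 5)*(z^2 - 6*z + 9) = (z - 5)*(z - 3)*(z - 3)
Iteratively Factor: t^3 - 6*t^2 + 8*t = (t - 4)*(t^2 - 2*t) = t*(t - 4)*(t - 2)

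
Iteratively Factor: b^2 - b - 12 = (b - 4)*(b + 3)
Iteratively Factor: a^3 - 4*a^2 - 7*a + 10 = (a - 1)*(a^2 - 3*a - 10) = (a - 1)*(a + 2)*(a - 5)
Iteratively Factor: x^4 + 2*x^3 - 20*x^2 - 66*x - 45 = (x + 3)*(x^3 - x^2 - 17*x - 15) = (x + 3)^2*(x^2 - 4*x - 5) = (x - 5)*(x + 3)^2*(x + 1)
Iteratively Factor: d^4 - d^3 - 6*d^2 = (d + 2)*(d^3 - 3*d^2) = d*(d + 2)*(d^2 - 3*d) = d*(d - 3)*(d + 2)*(d)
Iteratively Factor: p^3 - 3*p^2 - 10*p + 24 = (p - 4)*(p^2 + p - 6) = (p - 4)*(p - 2)*(p + 3)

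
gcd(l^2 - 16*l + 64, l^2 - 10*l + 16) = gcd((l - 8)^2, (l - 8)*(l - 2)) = l - 8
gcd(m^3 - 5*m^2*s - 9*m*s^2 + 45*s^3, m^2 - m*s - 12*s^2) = m + 3*s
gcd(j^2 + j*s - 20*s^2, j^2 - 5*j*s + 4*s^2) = -j + 4*s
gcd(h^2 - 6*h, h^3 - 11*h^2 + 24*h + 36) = h - 6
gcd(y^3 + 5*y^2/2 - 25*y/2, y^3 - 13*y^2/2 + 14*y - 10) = y - 5/2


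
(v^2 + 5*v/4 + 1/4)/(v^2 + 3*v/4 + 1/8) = 2*(v + 1)/(2*v + 1)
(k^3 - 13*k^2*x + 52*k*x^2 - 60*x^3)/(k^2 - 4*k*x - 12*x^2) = (k^2 - 7*k*x + 10*x^2)/(k + 2*x)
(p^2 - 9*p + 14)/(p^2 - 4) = (p - 7)/(p + 2)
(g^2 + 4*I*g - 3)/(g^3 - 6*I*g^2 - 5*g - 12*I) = (g + 3*I)/(g^2 - 7*I*g - 12)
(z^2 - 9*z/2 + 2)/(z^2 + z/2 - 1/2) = (z - 4)/(z + 1)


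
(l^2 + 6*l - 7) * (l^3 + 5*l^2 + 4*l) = l^5 + 11*l^4 + 27*l^3 - 11*l^2 - 28*l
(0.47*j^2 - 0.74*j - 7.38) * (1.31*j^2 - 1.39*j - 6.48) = 0.6157*j^4 - 1.6227*j^3 - 11.6848*j^2 + 15.0534*j + 47.8224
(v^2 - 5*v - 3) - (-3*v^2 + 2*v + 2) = 4*v^2 - 7*v - 5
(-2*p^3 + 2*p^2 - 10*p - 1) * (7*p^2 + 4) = -14*p^5 + 14*p^4 - 78*p^3 + p^2 - 40*p - 4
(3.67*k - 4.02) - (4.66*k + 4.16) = -0.99*k - 8.18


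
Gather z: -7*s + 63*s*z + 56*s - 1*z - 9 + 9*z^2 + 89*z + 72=49*s + 9*z^2 + z*(63*s + 88) + 63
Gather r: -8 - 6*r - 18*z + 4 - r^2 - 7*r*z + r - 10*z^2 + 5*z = -r^2 + r*(-7*z - 5) - 10*z^2 - 13*z - 4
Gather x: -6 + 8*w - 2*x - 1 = 8*w - 2*x - 7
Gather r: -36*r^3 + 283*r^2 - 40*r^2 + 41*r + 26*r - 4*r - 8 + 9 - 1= -36*r^3 + 243*r^2 + 63*r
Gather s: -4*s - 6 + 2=-4*s - 4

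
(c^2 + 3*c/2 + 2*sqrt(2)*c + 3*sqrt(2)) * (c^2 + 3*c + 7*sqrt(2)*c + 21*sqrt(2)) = c^4 + 9*c^3/2 + 9*sqrt(2)*c^3 + 65*c^2/2 + 81*sqrt(2)*c^2/2 + 81*sqrt(2)*c/2 + 126*c + 126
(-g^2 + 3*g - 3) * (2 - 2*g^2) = 2*g^4 - 6*g^3 + 4*g^2 + 6*g - 6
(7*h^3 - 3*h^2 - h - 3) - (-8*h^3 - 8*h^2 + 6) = 15*h^3 + 5*h^2 - h - 9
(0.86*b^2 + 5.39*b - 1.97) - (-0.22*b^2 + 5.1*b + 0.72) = 1.08*b^2 + 0.29*b - 2.69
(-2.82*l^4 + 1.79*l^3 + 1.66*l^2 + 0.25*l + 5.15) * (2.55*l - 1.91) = -7.191*l^5 + 9.9507*l^4 + 0.8141*l^3 - 2.5331*l^2 + 12.655*l - 9.8365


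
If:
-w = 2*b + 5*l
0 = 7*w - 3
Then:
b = -5*l/2 - 3/14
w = 3/7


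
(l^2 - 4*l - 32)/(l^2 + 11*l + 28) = (l - 8)/(l + 7)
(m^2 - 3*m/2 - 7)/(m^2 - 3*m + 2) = (m^2 - 3*m/2 - 7)/(m^2 - 3*m + 2)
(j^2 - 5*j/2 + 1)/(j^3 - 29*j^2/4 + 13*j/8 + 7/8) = 4*(j - 2)/(4*j^2 - 27*j - 7)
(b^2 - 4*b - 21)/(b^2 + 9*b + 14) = (b^2 - 4*b - 21)/(b^2 + 9*b + 14)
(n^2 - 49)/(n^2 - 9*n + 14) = (n + 7)/(n - 2)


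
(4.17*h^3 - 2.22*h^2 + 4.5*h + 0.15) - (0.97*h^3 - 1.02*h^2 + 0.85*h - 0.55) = 3.2*h^3 - 1.2*h^2 + 3.65*h + 0.7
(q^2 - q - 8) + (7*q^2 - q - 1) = 8*q^2 - 2*q - 9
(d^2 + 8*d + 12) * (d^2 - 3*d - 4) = d^4 + 5*d^3 - 16*d^2 - 68*d - 48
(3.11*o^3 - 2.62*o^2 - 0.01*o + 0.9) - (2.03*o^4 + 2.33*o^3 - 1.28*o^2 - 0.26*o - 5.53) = -2.03*o^4 + 0.78*o^3 - 1.34*o^2 + 0.25*o + 6.43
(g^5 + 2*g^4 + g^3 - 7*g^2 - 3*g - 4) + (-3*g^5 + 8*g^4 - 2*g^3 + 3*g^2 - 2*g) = -2*g^5 + 10*g^4 - g^3 - 4*g^2 - 5*g - 4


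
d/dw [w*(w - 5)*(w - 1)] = 3*w^2 - 12*w + 5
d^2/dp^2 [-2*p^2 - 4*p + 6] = -4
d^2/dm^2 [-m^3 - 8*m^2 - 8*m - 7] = -6*m - 16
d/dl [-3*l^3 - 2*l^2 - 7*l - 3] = -9*l^2 - 4*l - 7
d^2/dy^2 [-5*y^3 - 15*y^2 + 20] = -30*y - 30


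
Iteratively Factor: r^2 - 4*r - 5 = (r - 5)*(r + 1)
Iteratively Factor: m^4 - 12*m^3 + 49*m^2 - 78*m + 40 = (m - 1)*(m^3 - 11*m^2 + 38*m - 40) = (m - 4)*(m - 1)*(m^2 - 7*m + 10) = (m - 4)*(m - 2)*(m - 1)*(m - 5)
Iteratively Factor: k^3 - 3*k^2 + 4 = (k + 1)*(k^2 - 4*k + 4) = (k - 2)*(k + 1)*(k - 2)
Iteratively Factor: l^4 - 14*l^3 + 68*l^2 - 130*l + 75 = (l - 1)*(l^3 - 13*l^2 + 55*l - 75) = (l - 3)*(l - 1)*(l^2 - 10*l + 25) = (l - 5)*(l - 3)*(l - 1)*(l - 5)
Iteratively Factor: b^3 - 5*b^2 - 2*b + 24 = (b - 3)*(b^2 - 2*b - 8) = (b - 3)*(b + 2)*(b - 4)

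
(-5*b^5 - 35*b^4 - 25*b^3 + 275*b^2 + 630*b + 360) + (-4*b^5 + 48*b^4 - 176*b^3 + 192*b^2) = -9*b^5 + 13*b^4 - 201*b^3 + 467*b^2 + 630*b + 360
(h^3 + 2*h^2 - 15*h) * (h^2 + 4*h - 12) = h^5 + 6*h^4 - 19*h^3 - 84*h^2 + 180*h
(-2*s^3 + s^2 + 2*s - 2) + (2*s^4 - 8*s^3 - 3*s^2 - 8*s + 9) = 2*s^4 - 10*s^3 - 2*s^2 - 6*s + 7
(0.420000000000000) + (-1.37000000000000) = -0.950000000000000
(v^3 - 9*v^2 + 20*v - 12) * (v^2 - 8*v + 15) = v^5 - 17*v^4 + 107*v^3 - 307*v^2 + 396*v - 180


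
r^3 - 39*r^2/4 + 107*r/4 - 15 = (r - 5)*(r - 4)*(r - 3/4)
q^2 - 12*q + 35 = (q - 7)*(q - 5)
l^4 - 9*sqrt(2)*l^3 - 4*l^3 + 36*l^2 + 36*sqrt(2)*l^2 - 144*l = l*(l - 4)*(l - 6*sqrt(2))*(l - 3*sqrt(2))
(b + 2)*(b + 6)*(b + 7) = b^3 + 15*b^2 + 68*b + 84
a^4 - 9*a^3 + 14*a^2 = a^2*(a - 7)*(a - 2)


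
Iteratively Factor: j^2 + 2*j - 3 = (j - 1)*(j + 3)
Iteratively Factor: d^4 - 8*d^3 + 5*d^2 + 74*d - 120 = (d - 5)*(d^3 - 3*d^2 - 10*d + 24) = (d - 5)*(d + 3)*(d^2 - 6*d + 8) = (d - 5)*(d - 2)*(d + 3)*(d - 4)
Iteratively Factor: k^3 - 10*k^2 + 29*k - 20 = (k - 5)*(k^2 - 5*k + 4) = (k - 5)*(k - 1)*(k - 4)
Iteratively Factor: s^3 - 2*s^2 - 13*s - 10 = (s - 5)*(s^2 + 3*s + 2) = (s - 5)*(s + 2)*(s + 1)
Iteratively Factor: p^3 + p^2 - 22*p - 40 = (p - 5)*(p^2 + 6*p + 8) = (p - 5)*(p + 2)*(p + 4)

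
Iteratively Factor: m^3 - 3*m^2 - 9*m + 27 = (m - 3)*(m^2 - 9) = (m - 3)*(m + 3)*(m - 3)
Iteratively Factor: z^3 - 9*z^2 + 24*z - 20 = (z - 2)*(z^2 - 7*z + 10) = (z - 5)*(z - 2)*(z - 2)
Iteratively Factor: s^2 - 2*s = (s)*(s - 2)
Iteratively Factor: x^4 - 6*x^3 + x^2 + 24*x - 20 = (x - 1)*(x^3 - 5*x^2 - 4*x + 20) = (x - 1)*(x + 2)*(x^2 - 7*x + 10) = (x - 2)*(x - 1)*(x + 2)*(x - 5)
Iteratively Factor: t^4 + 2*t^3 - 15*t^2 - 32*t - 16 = (t + 1)*(t^3 + t^2 - 16*t - 16) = (t + 1)^2*(t^2 - 16) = (t + 1)^2*(t + 4)*(t - 4)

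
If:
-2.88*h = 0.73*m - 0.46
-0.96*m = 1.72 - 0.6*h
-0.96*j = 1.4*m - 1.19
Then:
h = 0.53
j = 3.37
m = -1.46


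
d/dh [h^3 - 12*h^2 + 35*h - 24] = 3*h^2 - 24*h + 35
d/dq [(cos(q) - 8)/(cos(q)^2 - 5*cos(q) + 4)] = (cos(q)^2 - 16*cos(q) + 36)*sin(q)/(cos(q)^2 - 5*cos(q) + 4)^2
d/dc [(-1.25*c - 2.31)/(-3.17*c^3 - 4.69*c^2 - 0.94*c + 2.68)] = (3.9625*c^3 + 5.8625*c^2 + 1.175*c - (1.25*c + 2.31)*(9.51*c^2 + 9.38*c + 0.94) - 3.35)/(3.17*c^3 + 4.69*c^2 + 0.94*c - 2.68)^2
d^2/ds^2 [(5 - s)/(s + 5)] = 20/(s + 5)^3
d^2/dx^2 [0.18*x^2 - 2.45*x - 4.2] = 0.360000000000000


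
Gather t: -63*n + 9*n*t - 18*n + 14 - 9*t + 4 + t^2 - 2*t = -81*n + t^2 + t*(9*n - 11) + 18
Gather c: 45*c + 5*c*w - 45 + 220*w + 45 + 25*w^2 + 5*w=c*(5*w + 45) + 25*w^2 + 225*w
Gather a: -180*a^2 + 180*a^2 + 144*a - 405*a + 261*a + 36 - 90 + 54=0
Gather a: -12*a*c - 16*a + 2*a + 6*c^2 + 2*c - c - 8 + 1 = a*(-12*c - 14) + 6*c^2 + c - 7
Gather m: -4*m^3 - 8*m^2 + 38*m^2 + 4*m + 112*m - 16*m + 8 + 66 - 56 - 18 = -4*m^3 + 30*m^2 + 100*m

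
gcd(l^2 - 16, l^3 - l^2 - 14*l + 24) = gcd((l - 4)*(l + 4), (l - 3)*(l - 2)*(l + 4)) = l + 4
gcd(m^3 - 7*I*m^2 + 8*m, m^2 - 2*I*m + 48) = m - 8*I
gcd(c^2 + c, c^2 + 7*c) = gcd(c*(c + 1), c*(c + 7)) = c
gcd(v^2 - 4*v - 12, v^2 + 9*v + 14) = v + 2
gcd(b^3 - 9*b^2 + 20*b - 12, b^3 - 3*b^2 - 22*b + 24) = b^2 - 7*b + 6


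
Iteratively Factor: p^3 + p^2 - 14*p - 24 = (p + 2)*(p^2 - p - 12) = (p + 2)*(p + 3)*(p - 4)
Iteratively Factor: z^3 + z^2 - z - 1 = (z + 1)*(z^2 - 1) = (z + 1)^2*(z - 1)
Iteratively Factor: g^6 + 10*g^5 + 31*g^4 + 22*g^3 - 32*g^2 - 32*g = (g + 4)*(g^5 + 6*g^4 + 7*g^3 - 6*g^2 - 8*g) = (g + 2)*(g + 4)*(g^4 + 4*g^3 - g^2 - 4*g) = (g - 1)*(g + 2)*(g + 4)*(g^3 + 5*g^2 + 4*g) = (g - 1)*(g + 2)*(g + 4)^2*(g^2 + g) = (g - 1)*(g + 1)*(g + 2)*(g + 4)^2*(g)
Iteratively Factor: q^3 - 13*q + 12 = (q + 4)*(q^2 - 4*q + 3) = (q - 1)*(q + 4)*(q - 3)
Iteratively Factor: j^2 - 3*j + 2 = (j - 2)*(j - 1)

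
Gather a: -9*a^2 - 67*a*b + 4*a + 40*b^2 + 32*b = -9*a^2 + a*(4 - 67*b) + 40*b^2 + 32*b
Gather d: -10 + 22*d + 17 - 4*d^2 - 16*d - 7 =-4*d^2 + 6*d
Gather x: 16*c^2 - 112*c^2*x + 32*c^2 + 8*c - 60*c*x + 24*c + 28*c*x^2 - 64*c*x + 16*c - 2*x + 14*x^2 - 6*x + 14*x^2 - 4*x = 48*c^2 + 48*c + x^2*(28*c + 28) + x*(-112*c^2 - 124*c - 12)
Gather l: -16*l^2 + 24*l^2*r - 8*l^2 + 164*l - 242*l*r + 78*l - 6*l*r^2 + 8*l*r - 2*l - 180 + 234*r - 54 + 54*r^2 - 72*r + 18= l^2*(24*r - 24) + l*(-6*r^2 - 234*r + 240) + 54*r^2 + 162*r - 216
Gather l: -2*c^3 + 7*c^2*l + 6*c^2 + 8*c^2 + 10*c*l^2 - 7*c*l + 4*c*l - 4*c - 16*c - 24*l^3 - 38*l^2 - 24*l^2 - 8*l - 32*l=-2*c^3 + 14*c^2 - 20*c - 24*l^3 + l^2*(10*c - 62) + l*(7*c^2 - 3*c - 40)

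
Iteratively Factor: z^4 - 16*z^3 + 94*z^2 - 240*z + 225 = (z - 3)*(z^3 - 13*z^2 + 55*z - 75) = (z - 3)^2*(z^2 - 10*z + 25) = (z - 5)*(z - 3)^2*(z - 5)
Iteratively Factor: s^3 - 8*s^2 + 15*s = (s)*(s^2 - 8*s + 15) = s*(s - 3)*(s - 5)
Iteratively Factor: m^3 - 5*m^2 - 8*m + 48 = (m + 3)*(m^2 - 8*m + 16) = (m - 4)*(m + 3)*(m - 4)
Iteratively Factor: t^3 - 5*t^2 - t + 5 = (t - 1)*(t^2 - 4*t - 5) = (t - 1)*(t + 1)*(t - 5)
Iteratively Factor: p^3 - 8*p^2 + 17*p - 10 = (p - 2)*(p^2 - 6*p + 5) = (p - 5)*(p - 2)*(p - 1)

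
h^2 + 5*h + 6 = (h + 2)*(h + 3)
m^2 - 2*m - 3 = (m - 3)*(m + 1)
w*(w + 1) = w^2 + w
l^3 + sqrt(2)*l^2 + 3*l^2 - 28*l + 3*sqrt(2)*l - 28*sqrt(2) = (l - 4)*(l + 7)*(l + sqrt(2))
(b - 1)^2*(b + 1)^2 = b^4 - 2*b^2 + 1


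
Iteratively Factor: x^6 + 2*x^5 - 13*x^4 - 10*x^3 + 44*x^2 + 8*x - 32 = (x - 2)*(x^5 + 4*x^4 - 5*x^3 - 20*x^2 + 4*x + 16) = (x - 2)*(x + 1)*(x^4 + 3*x^3 - 8*x^2 - 12*x + 16) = (x - 2)*(x - 1)*(x + 1)*(x^3 + 4*x^2 - 4*x - 16) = (x - 2)^2*(x - 1)*(x + 1)*(x^2 + 6*x + 8) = (x - 2)^2*(x - 1)*(x + 1)*(x + 2)*(x + 4)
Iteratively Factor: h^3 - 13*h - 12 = (h + 1)*(h^2 - h - 12) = (h + 1)*(h + 3)*(h - 4)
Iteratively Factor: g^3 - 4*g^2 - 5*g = (g + 1)*(g^2 - 5*g) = g*(g + 1)*(g - 5)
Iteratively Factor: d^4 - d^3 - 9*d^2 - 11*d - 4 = (d + 1)*(d^3 - 2*d^2 - 7*d - 4) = (d + 1)^2*(d^2 - 3*d - 4) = (d - 4)*(d + 1)^2*(d + 1)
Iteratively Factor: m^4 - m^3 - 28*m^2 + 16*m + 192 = (m + 4)*(m^3 - 5*m^2 - 8*m + 48) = (m + 3)*(m + 4)*(m^2 - 8*m + 16) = (m - 4)*(m + 3)*(m + 4)*(m - 4)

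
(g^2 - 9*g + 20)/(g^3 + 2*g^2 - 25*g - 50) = (g - 4)/(g^2 + 7*g + 10)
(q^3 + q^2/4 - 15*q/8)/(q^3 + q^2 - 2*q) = (q^2 + q/4 - 15/8)/(q^2 + q - 2)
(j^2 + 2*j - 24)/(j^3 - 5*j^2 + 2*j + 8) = (j + 6)/(j^2 - j - 2)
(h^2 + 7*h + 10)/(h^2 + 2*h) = (h + 5)/h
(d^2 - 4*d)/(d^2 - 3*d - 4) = d/(d + 1)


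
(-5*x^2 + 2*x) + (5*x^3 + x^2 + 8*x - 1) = 5*x^3 - 4*x^2 + 10*x - 1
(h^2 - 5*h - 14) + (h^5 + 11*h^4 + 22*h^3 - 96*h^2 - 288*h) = h^5 + 11*h^4 + 22*h^3 - 95*h^2 - 293*h - 14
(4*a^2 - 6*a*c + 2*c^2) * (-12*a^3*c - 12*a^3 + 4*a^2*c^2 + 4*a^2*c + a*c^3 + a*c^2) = -48*a^5*c - 48*a^5 + 88*a^4*c^2 + 88*a^4*c - 44*a^3*c^3 - 44*a^3*c^2 + 2*a^2*c^4 + 2*a^2*c^3 + 2*a*c^5 + 2*a*c^4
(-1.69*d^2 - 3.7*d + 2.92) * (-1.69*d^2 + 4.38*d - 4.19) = 2.8561*d^4 - 1.1492*d^3 - 14.0597*d^2 + 28.2926*d - 12.2348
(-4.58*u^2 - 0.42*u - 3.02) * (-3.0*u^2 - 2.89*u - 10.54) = 13.74*u^4 + 14.4962*u^3 + 58.547*u^2 + 13.1546*u + 31.8308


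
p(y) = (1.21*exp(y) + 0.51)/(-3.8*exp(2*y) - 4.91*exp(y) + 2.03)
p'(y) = (1.21*exp(y) + 0.51)*(7.6*exp(2*y) + 4.91*exp(y))/(-3.8*exp(2*y) - 4.91*exp(y) + 2.03)^2 + 1.21*exp(y)/(-3.8*exp(2*y) - 4.91*exp(y) + 2.03) = (4.598*exp(2*y) + 3.876*exp(y) + 4.9604)*exp(y)/(14.44*exp(4*y) + 37.316*exp(3*y) + 8.6801*exp(2*y) - 19.9346*exp(y) + 4.1209)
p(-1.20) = 4.24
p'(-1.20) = 46.27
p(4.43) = -0.00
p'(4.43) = 0.00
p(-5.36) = 0.26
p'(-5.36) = 0.01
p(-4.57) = 0.26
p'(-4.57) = 0.01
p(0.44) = -0.16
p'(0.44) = 0.16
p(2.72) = -0.02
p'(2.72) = 0.02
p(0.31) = -0.18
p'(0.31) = 0.19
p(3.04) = -0.01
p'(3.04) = 0.01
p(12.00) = 0.00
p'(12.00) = 0.00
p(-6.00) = 0.25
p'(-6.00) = 0.00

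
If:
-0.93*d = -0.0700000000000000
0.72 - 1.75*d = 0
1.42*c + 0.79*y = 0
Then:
No Solution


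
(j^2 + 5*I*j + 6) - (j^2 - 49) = 5*I*j + 55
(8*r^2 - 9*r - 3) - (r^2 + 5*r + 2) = 7*r^2 - 14*r - 5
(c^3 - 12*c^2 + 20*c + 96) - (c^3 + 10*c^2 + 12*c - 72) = -22*c^2 + 8*c + 168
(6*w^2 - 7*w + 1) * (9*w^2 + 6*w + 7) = 54*w^4 - 27*w^3 + 9*w^2 - 43*w + 7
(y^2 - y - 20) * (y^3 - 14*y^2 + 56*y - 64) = y^5 - 15*y^4 + 50*y^3 + 160*y^2 - 1056*y + 1280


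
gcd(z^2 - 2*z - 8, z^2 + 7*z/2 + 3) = z + 2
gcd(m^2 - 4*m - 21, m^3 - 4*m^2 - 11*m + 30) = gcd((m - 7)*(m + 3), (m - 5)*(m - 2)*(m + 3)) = m + 3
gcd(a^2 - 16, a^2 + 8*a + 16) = a + 4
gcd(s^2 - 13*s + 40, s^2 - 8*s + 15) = s - 5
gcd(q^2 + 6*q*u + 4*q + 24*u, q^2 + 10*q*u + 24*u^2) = q + 6*u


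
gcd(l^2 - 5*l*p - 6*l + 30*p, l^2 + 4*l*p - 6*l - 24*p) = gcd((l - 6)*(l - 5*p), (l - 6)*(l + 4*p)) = l - 6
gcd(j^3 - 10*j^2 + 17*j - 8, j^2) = 1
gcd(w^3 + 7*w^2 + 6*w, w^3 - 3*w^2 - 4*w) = w^2 + w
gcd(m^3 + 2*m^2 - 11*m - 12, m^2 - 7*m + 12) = m - 3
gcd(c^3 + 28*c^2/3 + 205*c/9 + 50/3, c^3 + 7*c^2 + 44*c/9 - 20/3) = c^2 + 23*c/3 + 10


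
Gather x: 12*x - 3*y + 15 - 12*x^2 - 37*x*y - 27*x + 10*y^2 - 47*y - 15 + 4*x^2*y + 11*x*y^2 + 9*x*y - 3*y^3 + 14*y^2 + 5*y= x^2*(4*y - 12) + x*(11*y^2 - 28*y - 15) - 3*y^3 + 24*y^2 - 45*y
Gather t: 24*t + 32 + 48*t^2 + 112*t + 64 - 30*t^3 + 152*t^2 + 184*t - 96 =-30*t^3 + 200*t^2 + 320*t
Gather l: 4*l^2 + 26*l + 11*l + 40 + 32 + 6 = 4*l^2 + 37*l + 78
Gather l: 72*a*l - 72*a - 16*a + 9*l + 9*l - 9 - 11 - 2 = -88*a + l*(72*a + 18) - 22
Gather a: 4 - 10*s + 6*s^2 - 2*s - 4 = 6*s^2 - 12*s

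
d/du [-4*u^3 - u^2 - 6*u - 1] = -12*u^2 - 2*u - 6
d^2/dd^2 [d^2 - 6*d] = 2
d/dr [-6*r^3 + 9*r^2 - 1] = 18*r*(1 - r)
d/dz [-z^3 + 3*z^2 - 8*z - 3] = -3*z^2 + 6*z - 8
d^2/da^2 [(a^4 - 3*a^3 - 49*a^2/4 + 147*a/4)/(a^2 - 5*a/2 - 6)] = 2*(8*a^6 - 60*a^5 + 6*a^4 + 715*a^3 - 1116*a^2 + 2700*a - 7938)/(8*a^6 - 60*a^5 + 6*a^4 + 595*a^3 - 36*a^2 - 2160*a - 1728)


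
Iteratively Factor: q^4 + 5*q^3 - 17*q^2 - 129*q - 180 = (q + 4)*(q^3 + q^2 - 21*q - 45) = (q - 5)*(q + 4)*(q^2 + 6*q + 9) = (q - 5)*(q + 3)*(q + 4)*(q + 3)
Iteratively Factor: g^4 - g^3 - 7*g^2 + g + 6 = (g - 3)*(g^3 + 2*g^2 - g - 2) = (g - 3)*(g + 1)*(g^2 + g - 2) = (g - 3)*(g - 1)*(g + 1)*(g + 2)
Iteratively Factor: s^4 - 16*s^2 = (s - 4)*(s^3 + 4*s^2) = s*(s - 4)*(s^2 + 4*s) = s*(s - 4)*(s + 4)*(s)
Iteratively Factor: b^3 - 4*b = (b)*(b^2 - 4) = b*(b + 2)*(b - 2)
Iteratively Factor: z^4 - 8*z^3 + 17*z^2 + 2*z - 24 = (z - 2)*(z^3 - 6*z^2 + 5*z + 12) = (z - 3)*(z - 2)*(z^2 - 3*z - 4) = (z - 3)*(z - 2)*(z + 1)*(z - 4)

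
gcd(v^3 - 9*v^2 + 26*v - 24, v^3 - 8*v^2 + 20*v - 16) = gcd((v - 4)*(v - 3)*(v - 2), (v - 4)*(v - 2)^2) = v^2 - 6*v + 8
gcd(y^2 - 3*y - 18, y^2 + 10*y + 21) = y + 3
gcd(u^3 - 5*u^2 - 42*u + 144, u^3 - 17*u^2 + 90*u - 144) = u^2 - 11*u + 24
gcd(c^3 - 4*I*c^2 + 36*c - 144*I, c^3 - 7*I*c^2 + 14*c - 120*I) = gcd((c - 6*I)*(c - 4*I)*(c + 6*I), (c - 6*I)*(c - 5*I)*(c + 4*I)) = c - 6*I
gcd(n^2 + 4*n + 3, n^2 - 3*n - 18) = n + 3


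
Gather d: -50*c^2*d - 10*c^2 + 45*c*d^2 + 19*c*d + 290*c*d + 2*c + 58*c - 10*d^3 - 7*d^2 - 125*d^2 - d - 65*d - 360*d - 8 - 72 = -10*c^2 + 60*c - 10*d^3 + d^2*(45*c - 132) + d*(-50*c^2 + 309*c - 426) - 80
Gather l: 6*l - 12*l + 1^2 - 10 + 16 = 7 - 6*l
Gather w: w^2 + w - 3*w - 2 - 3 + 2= w^2 - 2*w - 3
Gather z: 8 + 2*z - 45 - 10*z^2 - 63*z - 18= -10*z^2 - 61*z - 55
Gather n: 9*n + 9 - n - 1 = 8*n + 8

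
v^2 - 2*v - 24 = (v - 6)*(v + 4)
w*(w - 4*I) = w^2 - 4*I*w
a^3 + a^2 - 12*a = a*(a - 3)*(a + 4)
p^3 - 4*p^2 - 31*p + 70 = (p - 7)*(p - 2)*(p + 5)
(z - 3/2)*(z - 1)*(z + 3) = z^3 + z^2/2 - 6*z + 9/2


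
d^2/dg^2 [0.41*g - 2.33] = 0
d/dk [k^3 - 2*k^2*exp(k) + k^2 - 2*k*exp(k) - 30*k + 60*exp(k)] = -2*k^2*exp(k) + 3*k^2 - 6*k*exp(k) + 2*k + 58*exp(k) - 30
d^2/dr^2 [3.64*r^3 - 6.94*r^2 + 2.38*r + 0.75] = 21.84*r - 13.88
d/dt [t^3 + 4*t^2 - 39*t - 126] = 3*t^2 + 8*t - 39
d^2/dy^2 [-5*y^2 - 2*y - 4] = -10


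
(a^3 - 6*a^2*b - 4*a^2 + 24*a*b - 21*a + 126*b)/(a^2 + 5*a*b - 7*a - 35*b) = (a^2 - 6*a*b + 3*a - 18*b)/(a + 5*b)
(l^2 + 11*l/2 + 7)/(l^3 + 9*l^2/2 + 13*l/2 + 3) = (2*l + 7)/(2*l^2 + 5*l + 3)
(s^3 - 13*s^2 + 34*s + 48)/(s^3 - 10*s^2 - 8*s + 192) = (s + 1)/(s + 4)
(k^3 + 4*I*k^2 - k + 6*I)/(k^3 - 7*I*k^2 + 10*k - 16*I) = (k + 3*I)/(k - 8*I)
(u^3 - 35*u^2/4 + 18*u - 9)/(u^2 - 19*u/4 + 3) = (u^2 - 8*u + 12)/(u - 4)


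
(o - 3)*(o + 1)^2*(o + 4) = o^4 + 3*o^3 - 9*o^2 - 23*o - 12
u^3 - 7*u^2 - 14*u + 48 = (u - 8)*(u - 2)*(u + 3)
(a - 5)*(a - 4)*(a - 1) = a^3 - 10*a^2 + 29*a - 20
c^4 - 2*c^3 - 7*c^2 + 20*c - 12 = (c - 2)^2*(c - 1)*(c + 3)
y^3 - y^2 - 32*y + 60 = (y - 5)*(y - 2)*(y + 6)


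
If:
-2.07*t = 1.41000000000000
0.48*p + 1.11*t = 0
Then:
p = 1.58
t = -0.68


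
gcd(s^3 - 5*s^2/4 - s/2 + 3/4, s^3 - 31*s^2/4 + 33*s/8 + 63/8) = s + 3/4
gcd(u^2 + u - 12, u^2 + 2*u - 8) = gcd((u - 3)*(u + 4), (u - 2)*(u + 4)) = u + 4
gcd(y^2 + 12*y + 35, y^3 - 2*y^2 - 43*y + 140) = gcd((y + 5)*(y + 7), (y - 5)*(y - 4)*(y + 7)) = y + 7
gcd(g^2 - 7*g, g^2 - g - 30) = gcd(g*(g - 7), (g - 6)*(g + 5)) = 1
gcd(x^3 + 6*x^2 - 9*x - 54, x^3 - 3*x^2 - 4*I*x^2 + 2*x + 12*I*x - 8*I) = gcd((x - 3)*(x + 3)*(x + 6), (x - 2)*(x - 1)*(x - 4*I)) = 1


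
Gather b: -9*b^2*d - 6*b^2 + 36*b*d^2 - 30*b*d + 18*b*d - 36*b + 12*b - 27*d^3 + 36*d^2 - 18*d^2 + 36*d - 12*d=b^2*(-9*d - 6) + b*(36*d^2 - 12*d - 24) - 27*d^3 + 18*d^2 + 24*d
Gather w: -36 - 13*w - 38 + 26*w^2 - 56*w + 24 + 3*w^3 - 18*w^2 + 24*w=3*w^3 + 8*w^2 - 45*w - 50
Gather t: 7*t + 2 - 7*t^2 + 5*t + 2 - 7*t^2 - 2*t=-14*t^2 + 10*t + 4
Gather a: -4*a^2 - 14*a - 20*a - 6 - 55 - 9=-4*a^2 - 34*a - 70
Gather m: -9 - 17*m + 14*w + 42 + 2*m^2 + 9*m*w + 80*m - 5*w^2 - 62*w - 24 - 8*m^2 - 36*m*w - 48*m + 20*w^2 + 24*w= -6*m^2 + m*(15 - 27*w) + 15*w^2 - 24*w + 9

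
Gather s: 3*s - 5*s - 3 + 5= 2 - 2*s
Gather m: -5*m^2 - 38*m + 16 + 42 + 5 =-5*m^2 - 38*m + 63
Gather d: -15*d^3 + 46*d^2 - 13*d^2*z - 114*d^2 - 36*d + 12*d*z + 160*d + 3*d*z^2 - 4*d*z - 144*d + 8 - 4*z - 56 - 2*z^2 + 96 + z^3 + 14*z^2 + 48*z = -15*d^3 + d^2*(-13*z - 68) + d*(3*z^2 + 8*z - 20) + z^3 + 12*z^2 + 44*z + 48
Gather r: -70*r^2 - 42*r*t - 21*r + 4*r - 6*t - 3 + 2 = -70*r^2 + r*(-42*t - 17) - 6*t - 1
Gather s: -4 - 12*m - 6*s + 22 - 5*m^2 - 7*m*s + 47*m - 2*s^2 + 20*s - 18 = -5*m^2 + 35*m - 2*s^2 + s*(14 - 7*m)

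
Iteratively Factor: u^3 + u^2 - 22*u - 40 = (u + 4)*(u^2 - 3*u - 10) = (u - 5)*(u + 4)*(u + 2)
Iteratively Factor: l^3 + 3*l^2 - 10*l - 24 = (l + 4)*(l^2 - l - 6) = (l - 3)*(l + 4)*(l + 2)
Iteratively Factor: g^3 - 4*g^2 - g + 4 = (g + 1)*(g^2 - 5*g + 4) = (g - 1)*(g + 1)*(g - 4)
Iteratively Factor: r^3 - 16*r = (r + 4)*(r^2 - 4*r) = r*(r + 4)*(r - 4)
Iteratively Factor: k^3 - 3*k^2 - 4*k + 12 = (k + 2)*(k^2 - 5*k + 6) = (k - 2)*(k + 2)*(k - 3)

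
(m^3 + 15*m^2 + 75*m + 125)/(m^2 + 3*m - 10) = (m^2 + 10*m + 25)/(m - 2)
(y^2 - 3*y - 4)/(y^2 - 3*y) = (y^2 - 3*y - 4)/(y*(y - 3))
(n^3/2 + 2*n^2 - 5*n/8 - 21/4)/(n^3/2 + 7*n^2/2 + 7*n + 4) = (n^2 + 2*n - 21/4)/(n^2 + 5*n + 4)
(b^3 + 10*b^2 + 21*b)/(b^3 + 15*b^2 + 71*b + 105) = b/(b + 5)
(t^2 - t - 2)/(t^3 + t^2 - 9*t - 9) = (t - 2)/(t^2 - 9)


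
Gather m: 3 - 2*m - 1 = 2 - 2*m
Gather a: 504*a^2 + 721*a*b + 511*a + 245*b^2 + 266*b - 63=504*a^2 + a*(721*b + 511) + 245*b^2 + 266*b - 63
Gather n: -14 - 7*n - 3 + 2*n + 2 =-5*n - 15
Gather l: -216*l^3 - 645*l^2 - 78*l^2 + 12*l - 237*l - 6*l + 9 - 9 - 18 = -216*l^3 - 723*l^2 - 231*l - 18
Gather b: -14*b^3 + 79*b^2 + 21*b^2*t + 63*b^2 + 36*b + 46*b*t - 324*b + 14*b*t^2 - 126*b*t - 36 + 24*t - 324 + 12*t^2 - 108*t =-14*b^3 + b^2*(21*t + 142) + b*(14*t^2 - 80*t - 288) + 12*t^2 - 84*t - 360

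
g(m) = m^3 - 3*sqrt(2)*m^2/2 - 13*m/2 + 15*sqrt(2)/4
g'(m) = 3*m^2 - 3*sqrt(2)*m - 13/2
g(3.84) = 5.69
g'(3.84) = 21.45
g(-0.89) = 8.70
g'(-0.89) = -0.35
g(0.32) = 3.04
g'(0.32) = -7.55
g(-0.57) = 8.13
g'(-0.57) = -3.11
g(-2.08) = 0.65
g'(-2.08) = 15.30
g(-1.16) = 8.43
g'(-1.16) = 2.46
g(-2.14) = -0.30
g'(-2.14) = 16.32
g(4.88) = 39.28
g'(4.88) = 44.24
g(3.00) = -6.29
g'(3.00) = 7.77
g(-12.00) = -1950.17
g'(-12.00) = 476.41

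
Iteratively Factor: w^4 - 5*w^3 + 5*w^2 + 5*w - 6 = (w - 1)*(w^3 - 4*w^2 + w + 6) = (w - 1)*(w + 1)*(w^2 - 5*w + 6) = (w - 3)*(w - 1)*(w + 1)*(w - 2)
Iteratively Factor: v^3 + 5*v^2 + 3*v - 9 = (v - 1)*(v^2 + 6*v + 9) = (v - 1)*(v + 3)*(v + 3)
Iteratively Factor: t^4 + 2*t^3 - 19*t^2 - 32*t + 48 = (t - 1)*(t^3 + 3*t^2 - 16*t - 48) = (t - 4)*(t - 1)*(t^2 + 7*t + 12) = (t - 4)*(t - 1)*(t + 4)*(t + 3)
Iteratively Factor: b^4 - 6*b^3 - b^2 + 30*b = (b)*(b^3 - 6*b^2 - b + 30) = b*(b - 5)*(b^2 - b - 6) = b*(b - 5)*(b - 3)*(b + 2)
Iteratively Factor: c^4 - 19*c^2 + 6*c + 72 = (c + 4)*(c^3 - 4*c^2 - 3*c + 18) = (c + 2)*(c + 4)*(c^2 - 6*c + 9) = (c - 3)*(c + 2)*(c + 4)*(c - 3)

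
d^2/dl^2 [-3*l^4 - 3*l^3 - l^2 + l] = -36*l^2 - 18*l - 2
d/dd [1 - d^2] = -2*d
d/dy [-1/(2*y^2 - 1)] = 4*y/(2*y^2 - 1)^2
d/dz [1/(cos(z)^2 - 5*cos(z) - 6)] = (2*cos(z) - 5)*sin(z)/(sin(z)^2 + 5*cos(z) + 5)^2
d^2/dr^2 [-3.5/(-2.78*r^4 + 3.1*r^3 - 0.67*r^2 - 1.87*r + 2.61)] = ((-116.76*r^2 + 65.1*r - 4.69)*(2.78*r^4 - 3.1*r^3 + 0.67*r^2 + 1.87*r - 2.61) + 3.5*(11.12*r^3 - 9.3*r^2 + 1.34*r + 1.87)*(22.24*r^3 - 18.6*r^2 + 2.68*r + 3.74))/(2.78*r^4 - 3.1*r^3 + 0.67*r^2 + 1.87*r - 2.61)^3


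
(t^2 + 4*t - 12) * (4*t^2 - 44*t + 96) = 4*t^4 - 28*t^3 - 128*t^2 + 912*t - 1152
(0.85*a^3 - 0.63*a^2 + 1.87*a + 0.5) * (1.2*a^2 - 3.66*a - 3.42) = 1.02*a^5 - 3.867*a^4 + 1.6428*a^3 - 4.0896*a^2 - 8.2254*a - 1.71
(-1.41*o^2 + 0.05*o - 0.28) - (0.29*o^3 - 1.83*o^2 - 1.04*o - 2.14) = -0.29*o^3 + 0.42*o^2 + 1.09*o + 1.86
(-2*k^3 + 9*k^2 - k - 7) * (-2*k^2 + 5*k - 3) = 4*k^5 - 28*k^4 + 53*k^3 - 18*k^2 - 32*k + 21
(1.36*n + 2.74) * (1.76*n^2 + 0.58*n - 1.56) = 2.3936*n^3 + 5.6112*n^2 - 0.5324*n - 4.2744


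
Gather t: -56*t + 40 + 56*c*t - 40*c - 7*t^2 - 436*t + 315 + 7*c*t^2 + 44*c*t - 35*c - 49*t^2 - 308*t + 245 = -75*c + t^2*(7*c - 56) + t*(100*c - 800) + 600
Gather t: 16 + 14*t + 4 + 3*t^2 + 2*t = 3*t^2 + 16*t + 20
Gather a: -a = -a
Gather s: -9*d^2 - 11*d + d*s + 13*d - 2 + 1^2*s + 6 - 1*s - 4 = -9*d^2 + d*s + 2*d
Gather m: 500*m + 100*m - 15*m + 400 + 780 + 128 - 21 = 585*m + 1287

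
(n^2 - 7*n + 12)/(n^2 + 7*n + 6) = (n^2 - 7*n + 12)/(n^2 + 7*n + 6)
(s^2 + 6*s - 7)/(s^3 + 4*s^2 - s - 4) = (s + 7)/(s^2 + 5*s + 4)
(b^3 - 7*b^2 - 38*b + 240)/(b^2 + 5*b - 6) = (b^2 - 13*b + 40)/(b - 1)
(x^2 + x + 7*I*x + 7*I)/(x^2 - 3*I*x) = (x^2 + x + 7*I*x + 7*I)/(x*(x - 3*I))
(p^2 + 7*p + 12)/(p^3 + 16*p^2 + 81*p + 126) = (p + 4)/(p^2 + 13*p + 42)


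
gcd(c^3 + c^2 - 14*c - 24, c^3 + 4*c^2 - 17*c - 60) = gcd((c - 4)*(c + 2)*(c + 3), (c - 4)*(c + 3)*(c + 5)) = c^2 - c - 12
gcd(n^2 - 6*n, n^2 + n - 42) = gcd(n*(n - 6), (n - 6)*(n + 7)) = n - 6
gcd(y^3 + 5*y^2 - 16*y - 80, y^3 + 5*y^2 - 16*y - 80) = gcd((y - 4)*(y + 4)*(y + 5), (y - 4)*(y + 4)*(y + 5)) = y^3 + 5*y^2 - 16*y - 80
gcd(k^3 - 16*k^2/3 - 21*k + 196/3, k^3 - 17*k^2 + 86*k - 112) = k - 7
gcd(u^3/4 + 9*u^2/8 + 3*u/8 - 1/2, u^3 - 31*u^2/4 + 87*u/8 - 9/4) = 1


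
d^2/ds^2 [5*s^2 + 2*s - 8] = 10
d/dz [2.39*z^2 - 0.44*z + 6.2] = 4.78*z - 0.44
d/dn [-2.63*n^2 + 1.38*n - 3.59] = 1.38 - 5.26*n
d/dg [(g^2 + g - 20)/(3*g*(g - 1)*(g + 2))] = (-g^4 - 2*g^3 + 57*g^2 + 40*g - 40)/(3*g^2*(g^4 + 2*g^3 - 3*g^2 - 4*g + 4))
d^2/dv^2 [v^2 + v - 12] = 2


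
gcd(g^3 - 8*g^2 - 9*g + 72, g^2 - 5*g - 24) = g^2 - 5*g - 24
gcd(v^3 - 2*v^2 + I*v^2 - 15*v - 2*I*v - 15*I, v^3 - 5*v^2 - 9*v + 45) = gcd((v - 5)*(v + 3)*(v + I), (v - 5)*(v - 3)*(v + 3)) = v^2 - 2*v - 15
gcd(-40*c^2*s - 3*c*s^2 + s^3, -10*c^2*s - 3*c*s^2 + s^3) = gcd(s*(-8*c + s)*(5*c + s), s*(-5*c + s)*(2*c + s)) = s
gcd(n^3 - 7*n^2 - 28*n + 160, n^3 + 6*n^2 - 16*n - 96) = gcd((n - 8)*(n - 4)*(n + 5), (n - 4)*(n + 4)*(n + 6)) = n - 4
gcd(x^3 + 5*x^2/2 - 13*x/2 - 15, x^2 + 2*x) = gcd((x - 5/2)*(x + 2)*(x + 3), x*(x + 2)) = x + 2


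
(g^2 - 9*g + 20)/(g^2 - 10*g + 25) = (g - 4)/(g - 5)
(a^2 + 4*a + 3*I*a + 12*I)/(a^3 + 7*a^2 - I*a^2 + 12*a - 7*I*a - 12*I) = (a + 3*I)/(a^2 + a*(3 - I) - 3*I)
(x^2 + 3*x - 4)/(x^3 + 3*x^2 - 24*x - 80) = (x - 1)/(x^2 - x - 20)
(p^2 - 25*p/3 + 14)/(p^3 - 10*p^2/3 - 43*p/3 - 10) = (3*p - 7)/(3*p^2 + 8*p + 5)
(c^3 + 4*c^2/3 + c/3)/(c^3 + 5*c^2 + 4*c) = (c + 1/3)/(c + 4)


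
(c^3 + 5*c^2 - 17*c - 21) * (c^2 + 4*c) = c^5 + 9*c^4 + 3*c^3 - 89*c^2 - 84*c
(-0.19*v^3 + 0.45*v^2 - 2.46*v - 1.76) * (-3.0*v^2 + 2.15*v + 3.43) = 0.57*v^5 - 1.7585*v^4 + 7.6958*v^3 + 1.5345*v^2 - 12.2218*v - 6.0368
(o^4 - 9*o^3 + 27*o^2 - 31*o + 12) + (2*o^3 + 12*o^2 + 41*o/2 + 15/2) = o^4 - 7*o^3 + 39*o^2 - 21*o/2 + 39/2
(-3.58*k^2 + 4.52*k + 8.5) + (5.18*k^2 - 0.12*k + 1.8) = 1.6*k^2 + 4.4*k + 10.3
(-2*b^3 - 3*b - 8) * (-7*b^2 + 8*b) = 14*b^5 - 16*b^4 + 21*b^3 + 32*b^2 - 64*b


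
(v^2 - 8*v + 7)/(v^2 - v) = (v - 7)/v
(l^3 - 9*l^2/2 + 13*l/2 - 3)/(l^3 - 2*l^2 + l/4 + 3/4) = 2*(l - 2)/(2*l + 1)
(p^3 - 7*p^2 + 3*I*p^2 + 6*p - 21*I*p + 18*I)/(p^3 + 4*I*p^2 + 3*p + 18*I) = (p^2 - 7*p + 6)/(p^2 + I*p + 6)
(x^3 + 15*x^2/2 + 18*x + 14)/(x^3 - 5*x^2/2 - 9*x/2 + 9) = (2*x^2 + 11*x + 14)/(2*x^2 - 9*x + 9)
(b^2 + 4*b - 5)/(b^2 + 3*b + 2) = (b^2 + 4*b - 5)/(b^2 + 3*b + 2)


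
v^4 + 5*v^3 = v^3*(v + 5)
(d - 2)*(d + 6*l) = d^2 + 6*d*l - 2*d - 12*l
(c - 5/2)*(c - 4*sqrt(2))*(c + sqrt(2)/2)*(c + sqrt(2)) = c^4 - 5*sqrt(2)*c^3/2 - 5*c^3/2 - 11*c^2 + 25*sqrt(2)*c^2/4 - 4*sqrt(2)*c + 55*c/2 + 10*sqrt(2)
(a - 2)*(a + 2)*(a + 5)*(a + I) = a^4 + 5*a^3 + I*a^3 - 4*a^2 + 5*I*a^2 - 20*a - 4*I*a - 20*I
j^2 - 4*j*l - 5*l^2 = (j - 5*l)*(j + l)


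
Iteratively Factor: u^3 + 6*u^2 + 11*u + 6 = (u + 3)*(u^2 + 3*u + 2) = (u + 2)*(u + 3)*(u + 1)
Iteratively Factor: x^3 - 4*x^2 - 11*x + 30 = (x - 5)*(x^2 + x - 6) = (x - 5)*(x + 3)*(x - 2)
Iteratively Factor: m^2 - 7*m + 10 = (m - 5)*(m - 2)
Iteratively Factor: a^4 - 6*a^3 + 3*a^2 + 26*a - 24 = (a - 3)*(a^3 - 3*a^2 - 6*a + 8) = (a - 4)*(a - 3)*(a^2 + a - 2) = (a - 4)*(a - 3)*(a - 1)*(a + 2)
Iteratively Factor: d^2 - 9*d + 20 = (d - 5)*(d - 4)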